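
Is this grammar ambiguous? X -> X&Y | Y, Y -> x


precedence layered via separate nonterminal Y: deterministic
Unambiguous


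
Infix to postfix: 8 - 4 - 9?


Left to right (same or higher precedence on left)
Postfix: 8 4 - 9 -


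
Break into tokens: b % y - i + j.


Scan left to right, longest-match per lexeme
Tokens: ID(b), OP(%), ID(y), OP(-), ID(i), OP(+), ID(j)


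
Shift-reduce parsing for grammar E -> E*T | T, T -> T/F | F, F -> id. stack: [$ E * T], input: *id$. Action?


handle 'E*T' on top; lookahead ∈ FOLLOW(E) = {*, $}
Action: reduce (E -> E*T)


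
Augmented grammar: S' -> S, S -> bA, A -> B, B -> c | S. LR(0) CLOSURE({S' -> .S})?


Start: S' -> .S
For each item with dot before a nonterminal B, add B -> .γ for every B-production
Closure: [S' -> .S, S -> .bA]


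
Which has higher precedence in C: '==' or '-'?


'-' is additive (level 9); '==' is equality (level 6)
Higher level binds tighter
'-' has higher precedence than '=='


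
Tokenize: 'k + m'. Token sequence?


Scan left to right, longest-match per lexeme
Tokens: ID(k), OP(+), ID(m)


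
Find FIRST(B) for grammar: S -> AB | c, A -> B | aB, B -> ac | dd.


Per alternative of B: FIRST(ac) = {a}; FIRST(dd) = {d}
FIRST(B) = {a, d}


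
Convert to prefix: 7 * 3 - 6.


left-to-right (same/higher precedence on left): tree is (- (* 7 3) 6)
Prefix: - * 7 3 6


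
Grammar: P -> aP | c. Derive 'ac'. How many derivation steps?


Derivation: P => aP => ac
Steps: 2


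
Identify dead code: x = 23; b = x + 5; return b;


x is read by b's definition; b is returned
No dead code


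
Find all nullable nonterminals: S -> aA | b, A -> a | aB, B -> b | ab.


A nonterminal is nullable iff some alternative derives ε (directly, or every symbol in it is nullable)
Nullable: {}


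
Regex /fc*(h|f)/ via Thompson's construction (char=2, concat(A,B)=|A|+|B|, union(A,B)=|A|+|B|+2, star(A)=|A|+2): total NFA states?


Syntax tree has 4 char leaf(s), 1 union(s), 1 star(s)
chars contribute 4×2 = 8; each union adds +2; each star adds +2
Total: 8 + 2 + 2 = 12 states


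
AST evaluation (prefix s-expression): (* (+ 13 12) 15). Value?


Evaluate inner: (+ 13 12) = 25
Evaluate root: (* 25 15) = 375
Result: 375


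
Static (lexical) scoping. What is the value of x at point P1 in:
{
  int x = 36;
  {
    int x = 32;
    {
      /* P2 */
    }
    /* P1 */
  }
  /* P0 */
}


x declared in the same block as P1
x = 32


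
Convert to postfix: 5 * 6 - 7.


Left to right (same or higher precedence on left)
Postfix: 5 6 * 7 -


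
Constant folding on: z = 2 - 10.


2 - 10 = -8 at compile time
Optimized: z = -8


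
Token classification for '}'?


Pattern: delimiter/punctuation
Type: PUNCTUATION


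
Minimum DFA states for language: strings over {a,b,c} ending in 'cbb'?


Track the longest suffix of input matching a prefix of 'cbb': 4 classes (prefixes of length 0..3)
Minimal DFA: 4 states


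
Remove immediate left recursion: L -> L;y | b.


Left-recursive alternatives: L;y; non-recursive: b
Introduce L': L -> bL', L' -> ;yL' | ε


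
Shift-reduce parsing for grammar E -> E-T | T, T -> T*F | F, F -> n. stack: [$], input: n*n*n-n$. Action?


no handle on stack; shift 'n'
Action: shift


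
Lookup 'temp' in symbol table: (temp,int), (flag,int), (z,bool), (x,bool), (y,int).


Lookup 'temp' → type int


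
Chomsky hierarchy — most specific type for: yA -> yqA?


LHS has context (more than one symbol) and |LHS| ≤ |RHS|
Classification: Type 1 (Context-Sensitive)


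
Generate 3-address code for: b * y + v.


Break into single-operator statements:
t1 = b * y
t2 = t1 + v


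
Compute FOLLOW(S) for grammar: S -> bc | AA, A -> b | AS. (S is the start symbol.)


$ ∈ FOLLOW(S). For each A -> αBβ: add FIRST(β)\{ε} to FOLLOW(B); if β nullable, add FOLLOW(A).
FOLLOW(S) = {$, b}


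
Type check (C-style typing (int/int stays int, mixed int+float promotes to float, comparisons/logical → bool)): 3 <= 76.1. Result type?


Operand types: int <= float
Rule: comparison yields bool
Result type: bool


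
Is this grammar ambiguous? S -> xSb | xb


balanced x^n…b^n: each string has a unique parse
Unambiguous


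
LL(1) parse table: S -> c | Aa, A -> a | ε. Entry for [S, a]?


For [S, a]: 'a' ∈ FIRST(Aa)
Entry: S -> Aa


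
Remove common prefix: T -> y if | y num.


Common prefix: 'y'
Factored: T -> y T', T' -> if | num


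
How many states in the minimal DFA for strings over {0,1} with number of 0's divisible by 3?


Track (count of 0) mod 3: states 0..2, accept at 0
Minimal DFA: 3 states


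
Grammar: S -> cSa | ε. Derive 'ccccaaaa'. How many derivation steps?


Derivation: S => cSa => ccSaa => cccSaaa => ccccSaaaa => ccccaaaa
Steps: 5


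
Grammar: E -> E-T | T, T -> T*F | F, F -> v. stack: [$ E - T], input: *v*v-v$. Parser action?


'*' can extend T; shift to build T -> T*F
Action: shift


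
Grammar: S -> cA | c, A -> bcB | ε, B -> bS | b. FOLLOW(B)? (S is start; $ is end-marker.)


$ ∈ FOLLOW(S). For each A -> αBβ: add FIRST(β)\{ε} to FOLLOW(B); if β nullable, add FOLLOW(A).
FOLLOW(B) = {$}


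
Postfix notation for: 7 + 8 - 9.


Left to right (same or higher precedence on left)
Postfix: 7 8 + 9 -


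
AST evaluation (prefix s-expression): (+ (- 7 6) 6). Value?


Evaluate inner: (- 7 6) = 1
Evaluate root: (+ 1 6) = 7
Result: 7


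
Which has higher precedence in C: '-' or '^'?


'-' is additive (level 9); '^' is bitwise XOR (level 4)
Higher level binds tighter
'-' has higher precedence than '^'


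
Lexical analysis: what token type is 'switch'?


Pattern: reserved word
Type: KEYWORD


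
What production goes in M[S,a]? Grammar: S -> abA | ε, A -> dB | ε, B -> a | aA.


For [S, a]: 'a' ∈ FIRST(abA)
Entry: S -> abA


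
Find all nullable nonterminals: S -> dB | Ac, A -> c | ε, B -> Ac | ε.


A nonterminal is nullable iff some alternative derives ε (directly, or every symbol in it is nullable)
Nullable: {A, B}


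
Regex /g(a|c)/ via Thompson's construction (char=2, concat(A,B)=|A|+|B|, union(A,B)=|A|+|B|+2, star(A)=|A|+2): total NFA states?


Syntax tree has 3 char leaf(s), 1 union(s), 0 star(s)
chars contribute 3×2 = 6; each union adds +2; each star adds +2
Total: 6 + 2 + 0 = 8 states


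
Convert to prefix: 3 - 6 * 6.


'*' binds tighter: tree is (- 3 (* 6 6))
Prefix: - 3 * 6 6


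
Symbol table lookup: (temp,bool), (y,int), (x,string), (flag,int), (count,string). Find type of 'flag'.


Lookup 'flag' → type int


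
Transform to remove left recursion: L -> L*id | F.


Left-recursive alternatives: L*id; non-recursive: F
Introduce L': L -> FL', L' -> *idL' | ε


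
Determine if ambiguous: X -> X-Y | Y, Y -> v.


precedence layered via separate nonterminal Y: deterministic
Unambiguous


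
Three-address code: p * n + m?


Break into single-operator statements:
t1 = p * n
t2 = t1 + m


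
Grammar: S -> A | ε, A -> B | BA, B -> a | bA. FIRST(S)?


Per alternative of S: FIRST(A) = {a, b}; FIRST(ε) = {ε}
FIRST(S) = {a, b, ε}


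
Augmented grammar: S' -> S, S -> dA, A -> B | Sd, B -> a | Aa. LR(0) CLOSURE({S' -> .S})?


Start: S' -> .S
For each item with dot before a nonterminal B, add B -> .γ for every B-production
Closure: [S' -> .S, S -> .dA]


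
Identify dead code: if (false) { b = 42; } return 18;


condition is constant false, so the whole block is unreachable
Dead: 'if (false) { b = 42; }'


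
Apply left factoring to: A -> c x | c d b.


Common prefix: 'c'
Factored: A -> c A', A' -> x | d b


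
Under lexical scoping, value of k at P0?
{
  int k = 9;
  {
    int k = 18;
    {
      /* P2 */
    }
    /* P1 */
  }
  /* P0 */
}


k declared in the same block as P0
k = 9


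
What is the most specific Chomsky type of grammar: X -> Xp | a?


Left-linear: every RHS is a terminal or one nonterminal followed by a terminal
Classification: Type 3 (Regular)


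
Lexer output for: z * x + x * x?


Scan left to right, longest-match per lexeme
Tokens: ID(z), OP(*), ID(x), OP(+), ID(x), OP(*), ID(x)


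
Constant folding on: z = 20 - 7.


20 - 7 = 13 at compile time
Optimized: z = 13


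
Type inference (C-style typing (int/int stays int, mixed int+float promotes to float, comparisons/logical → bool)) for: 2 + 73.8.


Operand types: int + float
Rule: mixed int/float promotes to float; int/int stays int
Result type: float


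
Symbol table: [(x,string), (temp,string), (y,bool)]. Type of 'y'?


Lookup 'y' → type bool


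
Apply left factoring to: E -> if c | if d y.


Common prefix: 'if'
Factored: E -> if E', E' -> c | d y


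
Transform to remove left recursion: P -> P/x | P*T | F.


Left-recursive alternatives: P/x, P*T; non-recursive: F
Introduce P': P -> FP', P' -> /xP' | *TP' | ε


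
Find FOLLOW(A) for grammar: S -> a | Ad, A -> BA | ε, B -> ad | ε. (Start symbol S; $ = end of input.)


$ ∈ FOLLOW(S). For each A -> αBβ: add FIRST(β)\{ε} to FOLLOW(B); if β nullable, add FOLLOW(A).
FOLLOW(A) = {d}


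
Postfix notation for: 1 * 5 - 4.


Left to right (same or higher precedence on left)
Postfix: 1 5 * 4 -


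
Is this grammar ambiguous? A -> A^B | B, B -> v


precedence layered via separate nonterminal B: deterministic
Unambiguous


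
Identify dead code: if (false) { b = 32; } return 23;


condition is constant false, so the whole block is unreachable
Dead: 'if (false) { b = 32; }'


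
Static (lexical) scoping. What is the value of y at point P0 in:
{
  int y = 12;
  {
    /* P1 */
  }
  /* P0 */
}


y declared in the same block as P0
y = 12


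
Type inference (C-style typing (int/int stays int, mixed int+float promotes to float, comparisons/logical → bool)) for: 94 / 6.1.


Operand types: int / float
Rule: mixed int/float promotes to float; int/int stays int
Result type: float


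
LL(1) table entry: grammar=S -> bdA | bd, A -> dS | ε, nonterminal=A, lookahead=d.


For [A, d]: 'd' ∈ FIRST(dS)
Entry: A -> dS


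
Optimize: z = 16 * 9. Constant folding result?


16 * 9 = 144 at compile time
Optimized: z = 144


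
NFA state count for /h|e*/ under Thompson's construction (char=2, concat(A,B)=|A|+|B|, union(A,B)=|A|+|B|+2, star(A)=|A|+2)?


Syntax tree has 2 char leaf(s), 1 union(s), 1 star(s)
chars contribute 2×2 = 4; each union adds +2; each star adds +2
Total: 4 + 2 + 2 = 8 states


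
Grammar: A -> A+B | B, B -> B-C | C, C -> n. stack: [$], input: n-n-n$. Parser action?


no handle on stack; shift 'n'
Action: shift


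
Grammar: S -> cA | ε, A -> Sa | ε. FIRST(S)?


Per alternative of S: FIRST(cA) = {c}; FIRST(ε) = {ε}
FIRST(S) = {c, ε}


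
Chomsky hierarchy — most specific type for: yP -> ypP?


LHS has context (more than one symbol) and |LHS| ≤ |RHS|
Classification: Type 1 (Context-Sensitive)


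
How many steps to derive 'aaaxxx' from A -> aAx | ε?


Derivation: A => aAx => aaAxx => aaaAxxx => aaaxxx
Steps: 4


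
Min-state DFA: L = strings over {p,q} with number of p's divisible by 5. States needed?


Track (count of p) mod 5: states 0..4, accept at 0
Minimal DFA: 5 states


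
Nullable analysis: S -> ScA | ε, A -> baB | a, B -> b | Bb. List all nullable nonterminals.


A nonterminal is nullable iff some alternative derives ε (directly, or every symbol in it is nullable)
Nullable: {S}


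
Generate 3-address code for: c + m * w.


Break into single-operator statements:
t1 = m * w
t2 = c + t1


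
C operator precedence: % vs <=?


'%' is multiplicative (level 10); '<=' is relational (level 7)
Higher level binds tighter
'%' has higher precedence than '<='


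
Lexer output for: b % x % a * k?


Scan left to right, longest-match per lexeme
Tokens: ID(b), OP(%), ID(x), OP(%), ID(a), OP(*), ID(k)


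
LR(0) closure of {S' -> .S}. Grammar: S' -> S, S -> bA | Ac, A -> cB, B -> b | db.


Start: S' -> .S
For each item with dot before a nonterminal B, add B -> .γ for every B-production
Closure: [S' -> .S, S -> .bA, S -> .Ac, A -> .cB]


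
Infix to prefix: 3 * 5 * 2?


left-to-right (same/higher precedence on left): tree is (* (* 3 5) 2)
Prefix: * * 3 5 2


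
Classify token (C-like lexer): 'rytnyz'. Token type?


Pattern: letter/underscore followed by alphanumerics, not a keyword
Type: IDENTIFIER


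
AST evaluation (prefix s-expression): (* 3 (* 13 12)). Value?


Evaluate inner: (* 13 12) = 156
Evaluate root: (* 3 156) = 468
Result: 468


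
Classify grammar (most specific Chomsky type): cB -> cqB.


LHS has context (more than one symbol) and |LHS| ≤ |RHS|
Classification: Type 1 (Context-Sensitive)


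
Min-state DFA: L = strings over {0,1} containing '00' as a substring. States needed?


KMP-style automaton: 2 progress states + 1 absorbing accept = 3
Minimal DFA: 3 states


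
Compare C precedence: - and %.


'%' is multiplicative (level 10); '-' is additive (level 9)
Higher level binds tighter
'%' has higher precedence than '-'


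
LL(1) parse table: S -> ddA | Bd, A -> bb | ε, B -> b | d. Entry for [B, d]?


For [B, d]: 'd' ∈ FIRST(d)
Entry: B -> d


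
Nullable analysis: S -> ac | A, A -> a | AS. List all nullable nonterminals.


A nonterminal is nullable iff some alternative derives ε (directly, or every symbol in it is nullable)
Nullable: {}


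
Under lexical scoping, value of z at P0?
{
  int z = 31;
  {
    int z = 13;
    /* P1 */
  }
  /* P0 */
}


z declared in the same block as P0
z = 31


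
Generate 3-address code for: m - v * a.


Break into single-operator statements:
t1 = v * a
t2 = m - t1


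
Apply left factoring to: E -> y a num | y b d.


Common prefix: 'y'
Factored: E -> y E', E' -> a num | b d


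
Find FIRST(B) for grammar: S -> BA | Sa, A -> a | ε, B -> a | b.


Per alternative of B: FIRST(a) = {a}; FIRST(b) = {b}
FIRST(B) = {a, b}


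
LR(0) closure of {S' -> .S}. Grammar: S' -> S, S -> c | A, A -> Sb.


Start: S' -> .S
For each item with dot before a nonterminal B, add B -> .γ for every B-production
Closure: [S' -> .S, S -> .c, S -> .A, A -> .Sb]


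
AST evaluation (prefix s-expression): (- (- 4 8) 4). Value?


Evaluate inner: (- 4 8) = -4
Evaluate root: (- -4 4) = -8
Result: -8


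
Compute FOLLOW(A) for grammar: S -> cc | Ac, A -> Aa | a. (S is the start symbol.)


$ ∈ FOLLOW(S). For each A -> αBβ: add FIRST(β)\{ε} to FOLLOW(B); if β nullable, add FOLLOW(A).
FOLLOW(A) = {a, c}


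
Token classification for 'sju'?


Pattern: letter/underscore followed by alphanumerics, not a keyword
Type: IDENTIFIER


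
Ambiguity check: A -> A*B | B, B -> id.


precedence layered via separate nonterminal B: deterministic
Unambiguous


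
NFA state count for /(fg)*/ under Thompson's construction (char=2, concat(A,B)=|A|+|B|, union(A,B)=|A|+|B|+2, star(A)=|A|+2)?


Syntax tree has 2 char leaf(s), 0 union(s), 1 star(s)
chars contribute 2×2 = 4; each union adds +2; each star adds +2
Total: 4 + 0 + 2 = 6 states


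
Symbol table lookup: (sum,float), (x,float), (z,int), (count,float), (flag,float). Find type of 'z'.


Lookup 'z' → type int


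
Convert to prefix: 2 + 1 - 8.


left-to-right (same/higher precedence on left): tree is (- (+ 2 1) 8)
Prefix: - + 2 1 8


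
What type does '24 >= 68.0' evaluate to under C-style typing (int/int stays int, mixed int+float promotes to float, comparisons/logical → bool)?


Operand types: int >= float
Rule: comparison yields bool
Result type: bool


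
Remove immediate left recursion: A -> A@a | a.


Left-recursive alternatives: A@a; non-recursive: a
Introduce A': A -> aA', A' -> @aA' | ε


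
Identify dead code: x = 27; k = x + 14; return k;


x is read by k's definition; k is returned
No dead code


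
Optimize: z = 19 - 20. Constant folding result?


19 - 20 = -1 at compile time
Optimized: z = -1


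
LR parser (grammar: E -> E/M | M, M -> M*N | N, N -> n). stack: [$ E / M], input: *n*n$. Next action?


'*' can extend M; shift to build M -> M*N
Action: shift


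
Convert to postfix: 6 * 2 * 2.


Left to right (same or higher precedence on left)
Postfix: 6 2 * 2 *


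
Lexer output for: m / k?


Scan left to right, longest-match per lexeme
Tokens: ID(m), OP(/), ID(k)


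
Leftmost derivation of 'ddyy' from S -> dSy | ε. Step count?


Derivation: S => dSy => ddSyy => ddyy
Steps: 3


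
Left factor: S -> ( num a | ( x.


Common prefix: '('
Factored: S -> ( S', S' -> num a | x


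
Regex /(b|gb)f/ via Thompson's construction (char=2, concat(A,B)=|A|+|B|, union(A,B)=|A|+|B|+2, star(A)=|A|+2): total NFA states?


Syntax tree has 4 char leaf(s), 1 union(s), 0 star(s)
chars contribute 4×2 = 8; each union adds +2; each star adds +2
Total: 8 + 2 + 0 = 10 states


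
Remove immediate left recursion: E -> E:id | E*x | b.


Left-recursive alternatives: E:id, E*x; non-recursive: b
Introduce E': E -> bE', E' -> :idE' | *xE' | ε


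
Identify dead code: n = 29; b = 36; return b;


n is assigned but never read
Dead: 'n = 29'


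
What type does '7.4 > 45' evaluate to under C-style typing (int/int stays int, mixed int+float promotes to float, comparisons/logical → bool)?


Operand types: float > int
Rule: comparison yields bool
Result type: bool


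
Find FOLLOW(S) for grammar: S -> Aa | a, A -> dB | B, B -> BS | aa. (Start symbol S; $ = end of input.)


$ ∈ FOLLOW(S). For each A -> αBβ: add FIRST(β)\{ε} to FOLLOW(B); if β nullable, add FOLLOW(A).
FOLLOW(S) = {$, a, d}


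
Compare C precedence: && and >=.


'>=' is relational (level 7); '&&' is logical AND (level 2)
Higher level binds tighter
'>=' has higher precedence than '&&'


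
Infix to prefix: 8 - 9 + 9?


left-to-right (same/higher precedence on left): tree is (+ (- 8 9) 9)
Prefix: + - 8 9 9


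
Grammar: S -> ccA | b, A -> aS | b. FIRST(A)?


Per alternative of A: FIRST(aS) = {a}; FIRST(b) = {b}
FIRST(A) = {a, b}


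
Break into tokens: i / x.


Scan left to right, longest-match per lexeme
Tokens: ID(i), OP(/), ID(x)


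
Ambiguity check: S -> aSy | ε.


balanced a^n…y^n: each string has a unique parse
Unambiguous


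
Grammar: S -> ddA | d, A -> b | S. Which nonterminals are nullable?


A nonterminal is nullable iff some alternative derives ε (directly, or every symbol in it is nullable)
Nullable: {}


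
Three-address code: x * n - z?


Break into single-operator statements:
t1 = x * n
t2 = t1 - z


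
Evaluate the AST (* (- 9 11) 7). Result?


Evaluate inner: (- 9 11) = -2
Evaluate root: (* -2 7) = -14
Result: -14


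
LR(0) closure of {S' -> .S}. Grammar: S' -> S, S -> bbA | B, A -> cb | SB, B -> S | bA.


Start: S' -> .S
For each item with dot before a nonterminal B, add B -> .γ for every B-production
Closure: [S' -> .S, S -> .bbA, S -> .B, B -> .S, B -> .bA]


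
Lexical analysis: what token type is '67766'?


Pattern: digits only
Type: INTEGER_LITERAL


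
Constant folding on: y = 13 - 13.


13 - 13 = 0 at compile time
Optimized: y = 0


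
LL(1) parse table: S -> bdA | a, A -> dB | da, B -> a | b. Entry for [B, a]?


For [B, a]: 'a' ∈ FIRST(a)
Entry: B -> a


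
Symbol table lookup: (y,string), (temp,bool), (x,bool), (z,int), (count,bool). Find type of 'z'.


Lookup 'z' → type int


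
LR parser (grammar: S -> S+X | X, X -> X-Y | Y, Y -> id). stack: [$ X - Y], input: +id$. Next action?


handle 'X-Y' on top
Action: reduce (X -> X-Y)


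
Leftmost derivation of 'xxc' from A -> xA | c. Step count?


Derivation: A => xA => xxA => xxc
Steps: 3


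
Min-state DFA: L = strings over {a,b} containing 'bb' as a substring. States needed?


KMP-style automaton: 2 progress states + 1 absorbing accept = 3
Minimal DFA: 3 states


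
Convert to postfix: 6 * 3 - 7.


Left to right (same or higher precedence on left)
Postfix: 6 3 * 7 -


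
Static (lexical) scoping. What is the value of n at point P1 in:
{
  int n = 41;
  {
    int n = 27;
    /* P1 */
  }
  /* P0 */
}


n declared in the same block as P1
n = 27


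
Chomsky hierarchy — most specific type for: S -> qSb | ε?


Single nonterminal LHS, but q^n b^n is not regular
Classification: Type 2 (Context-Free)


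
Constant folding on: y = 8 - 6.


8 - 6 = 2 at compile time
Optimized: y = 2


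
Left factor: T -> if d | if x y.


Common prefix: 'if'
Factored: T -> if T', T' -> d | x y


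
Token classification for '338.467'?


Pattern: digits with a decimal point
Type: FLOAT_LITERAL


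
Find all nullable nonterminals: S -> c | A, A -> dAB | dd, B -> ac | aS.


A nonterminal is nullable iff some alternative derives ε (directly, or every symbol in it is nullable)
Nullable: {}


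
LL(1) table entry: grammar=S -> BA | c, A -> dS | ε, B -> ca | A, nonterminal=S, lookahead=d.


For [S, d]: 'd' ∈ FIRST(BA)
Entry: S -> BA


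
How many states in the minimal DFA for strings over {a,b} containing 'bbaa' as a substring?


KMP-style automaton: 4 progress states + 1 absorbing accept = 5
Minimal DFA: 5 states


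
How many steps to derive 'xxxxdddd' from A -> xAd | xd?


Derivation: A => xAd => xxAdd => xxxAddd => xxxxdddd
Steps: 4


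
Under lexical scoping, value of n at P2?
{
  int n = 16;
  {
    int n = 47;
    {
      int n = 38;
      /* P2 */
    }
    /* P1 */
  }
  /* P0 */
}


n declared in the same block as P2
n = 38


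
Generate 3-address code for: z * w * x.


Break into single-operator statements:
t1 = z * w
t2 = t1 * x


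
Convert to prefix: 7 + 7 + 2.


left-to-right (same/higher precedence on left): tree is (+ (+ 7 7) 2)
Prefix: + + 7 7 2


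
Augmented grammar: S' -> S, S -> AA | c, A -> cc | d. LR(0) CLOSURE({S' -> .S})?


Start: S' -> .S
For each item with dot before a nonterminal B, add B -> .γ for every B-production
Closure: [S' -> .S, S -> .AA, S -> .c, A -> .cc, A -> .d]


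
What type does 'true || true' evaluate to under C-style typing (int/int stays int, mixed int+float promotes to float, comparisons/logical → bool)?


Operand types: bool || bool
Rule: logical operators take bool operands and yield bool
Result type: bool


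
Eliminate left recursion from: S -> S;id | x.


Left-recursive alternatives: S;id; non-recursive: x
Introduce S': S -> xS', S' -> ;idS' | ε


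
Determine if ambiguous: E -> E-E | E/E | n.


'n-n/n' has two parse trees (no precedence encoded between - and /)
Ambiguous


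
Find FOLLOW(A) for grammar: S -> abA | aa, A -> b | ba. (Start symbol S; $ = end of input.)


$ ∈ FOLLOW(S). For each A -> αBβ: add FIRST(β)\{ε} to FOLLOW(B); if β nullable, add FOLLOW(A).
FOLLOW(A) = {$}


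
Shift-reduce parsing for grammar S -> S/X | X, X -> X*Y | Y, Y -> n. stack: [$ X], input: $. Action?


lookahead ∉ {*} so X won't extend; reduce S -> X
Action: reduce (S -> X)


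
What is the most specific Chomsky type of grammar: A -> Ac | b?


Left-linear: every RHS is a terminal or one nonterminal followed by a terminal
Classification: Type 3 (Regular)


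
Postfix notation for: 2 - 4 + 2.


Left to right (same or higher precedence on left)
Postfix: 2 4 - 2 +


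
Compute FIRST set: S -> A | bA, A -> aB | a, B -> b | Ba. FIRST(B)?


Per alternative of B: FIRST(b) = {b}; FIRST(Ba) = {b}
FIRST(B) = {b}


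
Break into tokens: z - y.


Scan left to right, longest-match per lexeme
Tokens: ID(z), OP(-), ID(y)


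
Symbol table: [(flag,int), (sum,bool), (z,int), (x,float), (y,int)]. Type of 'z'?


Lookup 'z' → type int


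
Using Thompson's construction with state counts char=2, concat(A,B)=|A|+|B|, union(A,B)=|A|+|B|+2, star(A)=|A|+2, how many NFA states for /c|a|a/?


Syntax tree has 3 char leaf(s), 2 union(s), 0 star(s)
chars contribute 3×2 = 6; each union adds +2; each star adds +2
Total: 6 + 4 + 0 = 10 states


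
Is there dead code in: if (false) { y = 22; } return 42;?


condition is constant false, so the whole block is unreachable
Dead: 'if (false) { y = 22; }'


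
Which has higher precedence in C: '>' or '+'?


'+' is additive (level 9); '>' is relational (level 7)
Higher level binds tighter
'+' has higher precedence than '>'


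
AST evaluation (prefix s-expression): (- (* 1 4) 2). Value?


Evaluate inner: (* 1 4) = 4
Evaluate root: (- 4 2) = 2
Result: 2


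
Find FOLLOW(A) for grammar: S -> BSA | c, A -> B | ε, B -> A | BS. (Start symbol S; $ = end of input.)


$ ∈ FOLLOW(S). For each A -> αBβ: add FIRST(β)\{ε} to FOLLOW(B); if β nullable, add FOLLOW(A).
FOLLOW(A) = {$, c}


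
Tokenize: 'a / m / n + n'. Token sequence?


Scan left to right, longest-match per lexeme
Tokens: ID(a), OP(/), ID(m), OP(/), ID(n), OP(+), ID(n)


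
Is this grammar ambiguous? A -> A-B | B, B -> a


precedence layered via separate nonterminal B: deterministic
Unambiguous


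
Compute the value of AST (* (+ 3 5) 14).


Evaluate inner: (+ 3 5) = 8
Evaluate root: (* 8 14) = 112
Result: 112


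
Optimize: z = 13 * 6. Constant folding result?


13 * 6 = 78 at compile time
Optimized: z = 78


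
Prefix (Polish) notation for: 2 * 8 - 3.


left-to-right (same/higher precedence on left): tree is (- (* 2 8) 3)
Prefix: - * 2 8 3


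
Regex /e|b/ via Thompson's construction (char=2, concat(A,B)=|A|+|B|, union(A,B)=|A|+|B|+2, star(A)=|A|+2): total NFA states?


Syntax tree has 2 char leaf(s), 1 union(s), 0 star(s)
chars contribute 2×2 = 4; each union adds +2; each star adds +2
Total: 4 + 2 + 0 = 6 states


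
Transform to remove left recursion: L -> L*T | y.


Left-recursive alternatives: L*T; non-recursive: y
Introduce L': L -> yL', L' -> *TL' | ε


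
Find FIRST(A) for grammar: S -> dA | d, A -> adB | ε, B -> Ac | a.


Per alternative of A: FIRST(adB) = {a}; FIRST(ε) = {ε}
FIRST(A) = {a, ε}


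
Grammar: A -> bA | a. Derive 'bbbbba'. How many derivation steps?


Derivation: A => bA => bbA => bbbA => bbbbA => bbbbbA => bbbbba
Steps: 6


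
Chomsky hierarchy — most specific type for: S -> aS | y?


Right-linear: every RHS is a terminal or a terminal followed by one nonterminal
Classification: Type 3 (Regular)


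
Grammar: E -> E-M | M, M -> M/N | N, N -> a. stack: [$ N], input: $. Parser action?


'N' (not preceded by M/) is the handle for M -> N
Action: reduce (M -> N)


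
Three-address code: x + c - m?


Break into single-operator statements:
t1 = x + c
t2 = t1 - m


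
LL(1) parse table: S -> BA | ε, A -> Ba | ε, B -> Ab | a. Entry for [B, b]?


For [B, b]: 'b' ∈ FIRST(Ab)
Entry: B -> Ab


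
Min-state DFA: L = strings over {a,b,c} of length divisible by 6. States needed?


Track length mod 6: states 0..5, accept at 0
Minimal DFA: 6 states


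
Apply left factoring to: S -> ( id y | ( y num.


Common prefix: '('
Factored: S -> ( S', S' -> id y | y num


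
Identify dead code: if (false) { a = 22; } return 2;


condition is constant false, so the whole block is unreachable
Dead: 'if (false) { a = 22; }'


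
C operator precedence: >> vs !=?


'>>' is shift (level 8); '!=' is equality (level 6)
Higher level binds tighter
'>>' has higher precedence than '!='


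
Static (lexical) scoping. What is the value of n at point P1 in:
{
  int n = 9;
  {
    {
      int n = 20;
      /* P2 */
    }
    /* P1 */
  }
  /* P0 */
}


P1's block does not declare n; resolves to the enclosing declaration at depth 0
n = 9


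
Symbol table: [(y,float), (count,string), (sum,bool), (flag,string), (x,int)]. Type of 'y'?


Lookup 'y' → type float


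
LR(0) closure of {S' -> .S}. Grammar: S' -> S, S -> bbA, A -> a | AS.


Start: S' -> .S
For each item with dot before a nonterminal B, add B -> .γ for every B-production
Closure: [S' -> .S, S -> .bbA]


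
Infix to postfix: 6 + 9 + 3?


Left to right (same or higher precedence on left)
Postfix: 6 9 + 3 +


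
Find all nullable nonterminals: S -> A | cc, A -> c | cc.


A nonterminal is nullable iff some alternative derives ε (directly, or every symbol in it is nullable)
Nullable: {}


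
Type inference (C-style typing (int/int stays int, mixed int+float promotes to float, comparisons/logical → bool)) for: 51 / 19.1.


Operand types: int / float
Rule: mixed int/float promotes to float; int/int stays int
Result type: float


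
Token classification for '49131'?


Pattern: digits only
Type: INTEGER_LITERAL


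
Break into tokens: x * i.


Scan left to right, longest-match per lexeme
Tokens: ID(x), OP(*), ID(i)


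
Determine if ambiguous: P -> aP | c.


right-linear, alternatives start with distinct terminals 'a' vs 'c': unique leftmost derivation
Unambiguous


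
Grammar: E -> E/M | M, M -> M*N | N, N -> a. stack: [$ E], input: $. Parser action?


start symbol E on stack, input exhausted
Action: accept


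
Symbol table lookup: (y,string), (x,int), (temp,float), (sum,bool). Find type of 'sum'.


Lookup 'sum' → type bool


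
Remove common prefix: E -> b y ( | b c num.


Common prefix: 'b'
Factored: E -> b E', E' -> y ( | c num


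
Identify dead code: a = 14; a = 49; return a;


first assignment to a is overwritten before any read
Dead: 'a = 14'


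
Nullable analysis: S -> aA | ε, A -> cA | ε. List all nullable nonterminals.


A nonterminal is nullable iff some alternative derives ε (directly, or every symbol in it is nullable)
Nullable: {A, S}


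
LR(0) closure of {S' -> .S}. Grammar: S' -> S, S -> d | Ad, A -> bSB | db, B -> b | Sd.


Start: S' -> .S
For each item with dot before a nonterminal B, add B -> .γ for every B-production
Closure: [S' -> .S, S -> .d, S -> .Ad, A -> .bSB, A -> .db]


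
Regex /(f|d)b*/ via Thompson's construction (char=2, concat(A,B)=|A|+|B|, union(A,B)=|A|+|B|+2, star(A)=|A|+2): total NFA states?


Syntax tree has 3 char leaf(s), 1 union(s), 1 star(s)
chars contribute 3×2 = 6; each union adds +2; each star adds +2
Total: 6 + 2 + 2 = 10 states


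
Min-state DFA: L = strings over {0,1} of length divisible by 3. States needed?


Track length mod 3: states 0..2, accept at 0
Minimal DFA: 3 states


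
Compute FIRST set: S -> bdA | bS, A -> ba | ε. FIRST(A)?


Per alternative of A: FIRST(ba) = {b}; FIRST(ε) = {ε}
FIRST(A) = {b, ε}


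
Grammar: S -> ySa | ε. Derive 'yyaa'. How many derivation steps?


Derivation: S => ySa => yySaa => yyaa
Steps: 3


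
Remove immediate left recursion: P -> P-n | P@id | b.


Left-recursive alternatives: P-n, P@id; non-recursive: b
Introduce P': P -> bP', P' -> -nP' | @idP' | ε


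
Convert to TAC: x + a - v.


Break into single-operator statements:
t1 = x + a
t2 = t1 - v


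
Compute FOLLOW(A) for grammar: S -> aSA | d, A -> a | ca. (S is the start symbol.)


$ ∈ FOLLOW(S). For each A -> αBβ: add FIRST(β)\{ε} to FOLLOW(B); if β nullable, add FOLLOW(A).
FOLLOW(A) = {$, a, c}


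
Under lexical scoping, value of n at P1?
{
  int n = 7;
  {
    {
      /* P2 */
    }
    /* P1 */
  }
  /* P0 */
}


P1's block does not declare n; resolves to the enclosing declaration at depth 0
n = 7


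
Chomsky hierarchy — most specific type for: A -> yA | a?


Right-linear: every RHS is a terminal or a terminal followed by one nonterminal
Classification: Type 3 (Regular)


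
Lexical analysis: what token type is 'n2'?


Pattern: letter/underscore followed by alphanumerics, not a keyword
Type: IDENTIFIER


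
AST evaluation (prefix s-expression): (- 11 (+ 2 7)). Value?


Evaluate inner: (+ 2 7) = 9
Evaluate root: (- 11 9) = 2
Result: 2


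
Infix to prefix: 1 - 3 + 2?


left-to-right (same/higher precedence on left): tree is (+ (- 1 3) 2)
Prefix: + - 1 3 2


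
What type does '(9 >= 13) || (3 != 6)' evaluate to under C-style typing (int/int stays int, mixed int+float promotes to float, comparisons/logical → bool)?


Operand types: bool || bool
Rule: logical operators take bool operands and yield bool
Result type: bool


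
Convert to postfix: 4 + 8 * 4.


* has higher precedence, evaluate 8*4 first
Postfix: 4 8 4 * +


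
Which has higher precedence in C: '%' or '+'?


'%' is multiplicative (level 10); '+' is additive (level 9)
Higher level binds tighter
'%' has higher precedence than '+'


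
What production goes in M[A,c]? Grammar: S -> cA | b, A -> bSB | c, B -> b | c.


For [A, c]: 'c' ∈ FIRST(c)
Entry: A -> c


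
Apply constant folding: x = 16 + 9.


16 + 9 = 25 at compile time
Optimized: x = 25


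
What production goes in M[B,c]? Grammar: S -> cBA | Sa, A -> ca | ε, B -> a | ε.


For [B, c]: ε is nullable and 'c' ∈ FOLLOW(B)
Entry: B -> ε


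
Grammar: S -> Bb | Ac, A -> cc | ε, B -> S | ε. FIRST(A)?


Per alternative of A: FIRST(cc) = {c}; FIRST(ε) = {ε}
FIRST(A) = {c, ε}


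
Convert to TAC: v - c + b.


Break into single-operator statements:
t1 = v - c
t2 = t1 + b


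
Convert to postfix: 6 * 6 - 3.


Left to right (same or higher precedence on left)
Postfix: 6 6 * 3 -


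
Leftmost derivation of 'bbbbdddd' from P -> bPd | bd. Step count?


Derivation: P => bPd => bbPdd => bbbPddd => bbbbdddd
Steps: 4


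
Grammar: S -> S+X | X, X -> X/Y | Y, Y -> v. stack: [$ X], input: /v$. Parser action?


shift '/' to continue X -> X/Y
Action: shift


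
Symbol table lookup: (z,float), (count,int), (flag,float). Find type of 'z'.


Lookup 'z' → type float


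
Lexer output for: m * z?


Scan left to right, longest-match per lexeme
Tokens: ID(m), OP(*), ID(z)


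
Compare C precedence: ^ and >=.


'>=' is relational (level 7); '^' is bitwise XOR (level 4)
Higher level binds tighter
'>=' has higher precedence than '^'


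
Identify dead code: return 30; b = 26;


statement follows a return and is unreachable
Dead: 'b = 26'


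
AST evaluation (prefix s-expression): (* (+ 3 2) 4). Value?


Evaluate inner: (+ 3 2) = 5
Evaluate root: (* 5 4) = 20
Result: 20


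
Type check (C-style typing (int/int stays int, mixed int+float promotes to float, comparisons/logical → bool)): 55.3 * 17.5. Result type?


Operand types: float * float
Rule: mixed int/float promotes to float; int/int stays int
Result type: float


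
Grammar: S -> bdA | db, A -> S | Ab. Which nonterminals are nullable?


A nonterminal is nullable iff some alternative derives ε (directly, or every symbol in it is nullable)
Nullable: {}


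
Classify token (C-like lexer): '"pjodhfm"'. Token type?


Pattern: double-quoted sequence
Type: STRING_LITERAL


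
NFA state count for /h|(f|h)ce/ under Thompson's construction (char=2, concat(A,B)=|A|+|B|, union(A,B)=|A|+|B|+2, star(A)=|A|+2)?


Syntax tree has 5 char leaf(s), 2 union(s), 0 star(s)
chars contribute 5×2 = 10; each union adds +2; each star adds +2
Total: 10 + 4 + 0 = 14 states


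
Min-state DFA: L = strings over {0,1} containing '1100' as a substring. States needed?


KMP-style automaton: 4 progress states + 1 absorbing accept = 5
Minimal DFA: 5 states


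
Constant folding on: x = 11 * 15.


11 * 15 = 165 at compile time
Optimized: x = 165


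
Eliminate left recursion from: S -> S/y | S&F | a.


Left-recursive alternatives: S/y, S&F; non-recursive: a
Introduce S': S -> aS', S' -> /yS' | &FS' | ε


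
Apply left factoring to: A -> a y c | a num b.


Common prefix: 'a'
Factored: A -> a A', A' -> y c | num b


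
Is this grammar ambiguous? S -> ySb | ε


balanced y^n…b^n: each string has a unique parse
Unambiguous


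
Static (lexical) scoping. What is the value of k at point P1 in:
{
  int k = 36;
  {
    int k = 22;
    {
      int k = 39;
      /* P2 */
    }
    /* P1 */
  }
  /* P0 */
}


k declared in the same block as P1
k = 22


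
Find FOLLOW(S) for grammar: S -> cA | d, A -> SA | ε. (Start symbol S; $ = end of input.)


$ ∈ FOLLOW(S). For each A -> αBβ: add FIRST(β)\{ε} to FOLLOW(B); if β nullable, add FOLLOW(A).
FOLLOW(S) = {$, c, d}


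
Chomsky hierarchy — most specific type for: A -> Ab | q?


Left-linear: every RHS is a terminal or one nonterminal followed by a terminal
Classification: Type 3 (Regular)


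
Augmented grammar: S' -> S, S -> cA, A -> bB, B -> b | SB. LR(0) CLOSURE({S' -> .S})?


Start: S' -> .S
For each item with dot before a nonterminal B, add B -> .γ for every B-production
Closure: [S' -> .S, S -> .cA]


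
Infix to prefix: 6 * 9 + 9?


left-to-right (same/higher precedence on left): tree is (+ (* 6 9) 9)
Prefix: + * 6 9 9


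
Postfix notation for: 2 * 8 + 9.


Left to right (same or higher precedence on left)
Postfix: 2 8 * 9 +


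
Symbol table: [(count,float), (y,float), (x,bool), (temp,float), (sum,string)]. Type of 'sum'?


Lookup 'sum' → type string


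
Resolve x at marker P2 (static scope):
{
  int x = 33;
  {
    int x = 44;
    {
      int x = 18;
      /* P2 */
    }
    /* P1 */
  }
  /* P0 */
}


x declared in the same block as P2
x = 18


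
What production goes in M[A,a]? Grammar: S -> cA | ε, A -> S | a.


For [A, a]: 'a' ∈ FIRST(a)
Entry: A -> a


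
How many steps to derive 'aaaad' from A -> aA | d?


Derivation: A => aA => aaA => aaaA => aaaaA => aaaad
Steps: 5


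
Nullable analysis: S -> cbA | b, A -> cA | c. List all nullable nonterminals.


A nonterminal is nullable iff some alternative derives ε (directly, or every symbol in it is nullable)
Nullable: {}


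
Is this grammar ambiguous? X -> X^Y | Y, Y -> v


precedence layered via separate nonterminal Y: deterministic
Unambiguous


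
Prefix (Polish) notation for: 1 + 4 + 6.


left-to-right (same/higher precedence on left): tree is (+ (+ 1 4) 6)
Prefix: + + 1 4 6


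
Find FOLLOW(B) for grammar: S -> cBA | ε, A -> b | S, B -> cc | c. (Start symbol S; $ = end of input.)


$ ∈ FOLLOW(S). For each A -> αBβ: add FIRST(β)\{ε} to FOLLOW(B); if β nullable, add FOLLOW(A).
FOLLOW(B) = {$, b, c}


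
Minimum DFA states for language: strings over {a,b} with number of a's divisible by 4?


Track (count of a) mod 4: states 0..3, accept at 0
Minimal DFA: 4 states


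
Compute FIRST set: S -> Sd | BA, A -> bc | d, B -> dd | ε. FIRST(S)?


Per alternative of S: FIRST(Sd) = {b, d}; FIRST(BA) = {b, d}
FIRST(S) = {b, d}


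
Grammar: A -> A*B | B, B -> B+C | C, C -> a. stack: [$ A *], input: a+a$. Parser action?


no handle ('A*' is not any RHS); shift 'a'
Action: shift


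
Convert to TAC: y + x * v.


Break into single-operator statements:
t1 = x * v
t2 = y + t1


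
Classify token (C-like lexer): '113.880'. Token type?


Pattern: digits with a decimal point
Type: FLOAT_LITERAL


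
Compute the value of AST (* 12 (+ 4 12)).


Evaluate inner: (+ 4 12) = 16
Evaluate root: (* 12 16) = 192
Result: 192


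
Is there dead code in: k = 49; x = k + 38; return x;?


k is read by x's definition; x is returned
No dead code


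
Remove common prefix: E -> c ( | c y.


Common prefix: 'c'
Factored: E -> c E', E' -> ( | y
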